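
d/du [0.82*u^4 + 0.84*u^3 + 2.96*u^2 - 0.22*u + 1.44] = 3.28*u^3 + 2.52*u^2 + 5.92*u - 0.22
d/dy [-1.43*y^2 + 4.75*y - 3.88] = 4.75 - 2.86*y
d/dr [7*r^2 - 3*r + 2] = 14*r - 3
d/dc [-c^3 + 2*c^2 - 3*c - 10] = -3*c^2 + 4*c - 3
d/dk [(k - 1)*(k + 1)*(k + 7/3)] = 3*k^2 + 14*k/3 - 1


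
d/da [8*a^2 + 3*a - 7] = 16*a + 3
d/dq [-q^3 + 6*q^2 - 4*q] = -3*q^2 + 12*q - 4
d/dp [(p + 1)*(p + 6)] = 2*p + 7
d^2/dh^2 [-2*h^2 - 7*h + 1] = -4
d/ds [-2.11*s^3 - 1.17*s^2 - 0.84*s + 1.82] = -6.33*s^2 - 2.34*s - 0.84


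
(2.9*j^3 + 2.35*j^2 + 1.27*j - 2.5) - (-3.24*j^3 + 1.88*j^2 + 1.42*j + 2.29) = 6.14*j^3 + 0.47*j^2 - 0.15*j - 4.79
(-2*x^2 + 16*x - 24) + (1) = -2*x^2 + 16*x - 23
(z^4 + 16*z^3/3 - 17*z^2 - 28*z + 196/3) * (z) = z^5 + 16*z^4/3 - 17*z^3 - 28*z^2 + 196*z/3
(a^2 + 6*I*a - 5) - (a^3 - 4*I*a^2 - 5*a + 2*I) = -a^3 + a^2 + 4*I*a^2 + 5*a + 6*I*a - 5 - 2*I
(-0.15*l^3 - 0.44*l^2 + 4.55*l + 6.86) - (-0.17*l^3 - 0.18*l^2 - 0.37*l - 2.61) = 0.02*l^3 - 0.26*l^2 + 4.92*l + 9.47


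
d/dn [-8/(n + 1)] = 8/(n + 1)^2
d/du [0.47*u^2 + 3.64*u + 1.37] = 0.94*u + 3.64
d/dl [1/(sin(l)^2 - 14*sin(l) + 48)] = 2*(7 - sin(l))*cos(l)/(sin(l)^2 - 14*sin(l) + 48)^2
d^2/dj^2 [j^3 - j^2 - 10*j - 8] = 6*j - 2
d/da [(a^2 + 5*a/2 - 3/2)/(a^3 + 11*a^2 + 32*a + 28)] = (-a^3 - 3*a^2 + 15*a + 59)/(a^5 + 20*a^4 + 145*a^3 + 470*a^2 + 700*a + 392)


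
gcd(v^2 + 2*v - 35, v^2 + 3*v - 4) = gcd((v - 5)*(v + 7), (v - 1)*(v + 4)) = 1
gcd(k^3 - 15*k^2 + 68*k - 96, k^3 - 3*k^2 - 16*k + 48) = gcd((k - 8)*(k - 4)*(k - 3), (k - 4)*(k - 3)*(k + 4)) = k^2 - 7*k + 12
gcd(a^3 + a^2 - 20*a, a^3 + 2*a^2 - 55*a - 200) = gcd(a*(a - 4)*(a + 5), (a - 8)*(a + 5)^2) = a + 5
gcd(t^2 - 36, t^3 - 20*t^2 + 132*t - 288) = t - 6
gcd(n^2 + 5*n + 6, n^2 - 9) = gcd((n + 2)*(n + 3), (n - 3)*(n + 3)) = n + 3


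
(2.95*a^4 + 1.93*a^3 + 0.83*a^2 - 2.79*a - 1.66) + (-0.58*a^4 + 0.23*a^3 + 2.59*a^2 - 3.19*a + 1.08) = 2.37*a^4 + 2.16*a^3 + 3.42*a^2 - 5.98*a - 0.58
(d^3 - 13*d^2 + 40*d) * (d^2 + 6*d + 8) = d^5 - 7*d^4 - 30*d^3 + 136*d^2 + 320*d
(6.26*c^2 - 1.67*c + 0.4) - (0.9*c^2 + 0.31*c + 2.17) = 5.36*c^2 - 1.98*c - 1.77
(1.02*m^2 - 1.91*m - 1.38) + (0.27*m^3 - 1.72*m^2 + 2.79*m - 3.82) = 0.27*m^3 - 0.7*m^2 + 0.88*m - 5.2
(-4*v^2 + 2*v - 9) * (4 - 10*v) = 40*v^3 - 36*v^2 + 98*v - 36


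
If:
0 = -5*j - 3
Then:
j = -3/5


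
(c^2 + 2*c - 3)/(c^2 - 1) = (c + 3)/(c + 1)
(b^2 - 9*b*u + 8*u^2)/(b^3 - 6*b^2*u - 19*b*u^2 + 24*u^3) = 1/(b + 3*u)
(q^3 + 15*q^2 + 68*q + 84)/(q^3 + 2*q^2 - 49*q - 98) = (q + 6)/(q - 7)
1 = 1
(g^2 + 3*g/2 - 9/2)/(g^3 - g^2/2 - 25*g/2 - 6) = (2*g - 3)/(2*g^2 - 7*g - 4)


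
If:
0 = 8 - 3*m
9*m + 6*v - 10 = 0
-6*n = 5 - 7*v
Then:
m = 8/3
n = -32/9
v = -7/3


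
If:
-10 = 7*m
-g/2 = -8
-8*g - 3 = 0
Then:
No Solution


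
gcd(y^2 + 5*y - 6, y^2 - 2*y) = 1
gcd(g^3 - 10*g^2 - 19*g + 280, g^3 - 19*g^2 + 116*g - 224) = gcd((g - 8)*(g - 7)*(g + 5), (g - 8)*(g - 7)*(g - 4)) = g^2 - 15*g + 56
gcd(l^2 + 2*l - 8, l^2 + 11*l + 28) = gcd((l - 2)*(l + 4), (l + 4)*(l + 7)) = l + 4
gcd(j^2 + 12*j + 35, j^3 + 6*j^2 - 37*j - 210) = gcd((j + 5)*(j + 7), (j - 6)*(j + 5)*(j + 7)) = j^2 + 12*j + 35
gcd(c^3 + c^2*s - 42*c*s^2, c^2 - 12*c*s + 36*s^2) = -c + 6*s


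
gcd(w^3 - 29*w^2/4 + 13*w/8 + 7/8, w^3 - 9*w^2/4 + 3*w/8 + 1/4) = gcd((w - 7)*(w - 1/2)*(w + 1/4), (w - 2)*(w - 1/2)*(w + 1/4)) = w^2 - w/4 - 1/8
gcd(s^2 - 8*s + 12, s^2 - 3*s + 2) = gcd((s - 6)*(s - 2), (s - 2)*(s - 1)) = s - 2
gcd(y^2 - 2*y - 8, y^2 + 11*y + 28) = 1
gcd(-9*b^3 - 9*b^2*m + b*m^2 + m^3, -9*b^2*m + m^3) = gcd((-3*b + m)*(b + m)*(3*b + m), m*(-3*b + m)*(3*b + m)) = 9*b^2 - m^2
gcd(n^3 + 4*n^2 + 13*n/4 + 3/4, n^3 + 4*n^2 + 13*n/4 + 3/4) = n^3 + 4*n^2 + 13*n/4 + 3/4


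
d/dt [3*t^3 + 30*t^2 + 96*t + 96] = 9*t^2 + 60*t + 96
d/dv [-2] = 0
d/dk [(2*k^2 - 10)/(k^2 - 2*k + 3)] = 4*(-k^2 + 8*k - 5)/(k^4 - 4*k^3 + 10*k^2 - 12*k + 9)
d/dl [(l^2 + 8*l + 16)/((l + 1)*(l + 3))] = 2*(-2*l^2 - 13*l - 20)/(l^4 + 8*l^3 + 22*l^2 + 24*l + 9)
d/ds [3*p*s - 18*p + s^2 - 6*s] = 3*p + 2*s - 6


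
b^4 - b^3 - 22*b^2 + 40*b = b*(b - 4)*(b - 2)*(b + 5)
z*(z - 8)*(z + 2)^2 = z^4 - 4*z^3 - 28*z^2 - 32*z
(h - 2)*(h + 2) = h^2 - 4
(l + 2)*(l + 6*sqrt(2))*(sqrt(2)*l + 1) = sqrt(2)*l^3 + 2*sqrt(2)*l^2 + 13*l^2 + 6*sqrt(2)*l + 26*l + 12*sqrt(2)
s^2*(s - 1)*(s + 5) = s^4 + 4*s^3 - 5*s^2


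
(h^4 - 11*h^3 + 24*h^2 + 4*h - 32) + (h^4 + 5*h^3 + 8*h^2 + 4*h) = 2*h^4 - 6*h^3 + 32*h^2 + 8*h - 32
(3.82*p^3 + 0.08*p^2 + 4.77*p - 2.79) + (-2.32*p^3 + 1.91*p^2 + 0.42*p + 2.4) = 1.5*p^3 + 1.99*p^2 + 5.19*p - 0.39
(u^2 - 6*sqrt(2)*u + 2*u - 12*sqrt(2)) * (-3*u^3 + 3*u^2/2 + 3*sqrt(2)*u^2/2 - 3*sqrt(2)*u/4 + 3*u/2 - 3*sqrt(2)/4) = -3*u^5 - 9*u^4/2 + 39*sqrt(2)*u^4/2 - 27*u^3/2 + 117*sqrt(2)*u^3/4 - 117*sqrt(2)*u^2/4 - 24*u^2 - 39*sqrt(2)*u/2 + 27*u + 18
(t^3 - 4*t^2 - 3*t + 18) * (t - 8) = t^4 - 12*t^3 + 29*t^2 + 42*t - 144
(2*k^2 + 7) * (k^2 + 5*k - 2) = 2*k^4 + 10*k^3 + 3*k^2 + 35*k - 14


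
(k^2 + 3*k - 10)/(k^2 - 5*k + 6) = (k + 5)/(k - 3)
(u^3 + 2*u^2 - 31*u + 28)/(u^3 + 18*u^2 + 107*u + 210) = (u^2 - 5*u + 4)/(u^2 + 11*u + 30)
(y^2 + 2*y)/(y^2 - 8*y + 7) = y*(y + 2)/(y^2 - 8*y + 7)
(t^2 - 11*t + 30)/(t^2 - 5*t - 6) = (t - 5)/(t + 1)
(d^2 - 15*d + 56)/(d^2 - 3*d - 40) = (d - 7)/(d + 5)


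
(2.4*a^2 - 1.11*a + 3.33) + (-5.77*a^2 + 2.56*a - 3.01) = -3.37*a^2 + 1.45*a + 0.32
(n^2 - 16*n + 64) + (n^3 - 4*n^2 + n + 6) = n^3 - 3*n^2 - 15*n + 70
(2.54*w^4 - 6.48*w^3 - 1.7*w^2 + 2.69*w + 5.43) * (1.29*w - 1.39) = 3.2766*w^5 - 11.8898*w^4 + 6.8142*w^3 + 5.8331*w^2 + 3.2656*w - 7.5477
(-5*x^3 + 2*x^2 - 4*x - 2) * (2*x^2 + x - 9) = -10*x^5 - x^4 + 39*x^3 - 26*x^2 + 34*x + 18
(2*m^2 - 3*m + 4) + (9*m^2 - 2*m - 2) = 11*m^2 - 5*m + 2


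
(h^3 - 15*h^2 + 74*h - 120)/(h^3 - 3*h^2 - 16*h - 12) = (h^2 - 9*h + 20)/(h^2 + 3*h + 2)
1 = 1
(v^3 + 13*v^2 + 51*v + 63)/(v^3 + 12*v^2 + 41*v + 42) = (v + 3)/(v + 2)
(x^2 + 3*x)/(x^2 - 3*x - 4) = x*(x + 3)/(x^2 - 3*x - 4)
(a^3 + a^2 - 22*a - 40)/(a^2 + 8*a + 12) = (a^2 - a - 20)/(a + 6)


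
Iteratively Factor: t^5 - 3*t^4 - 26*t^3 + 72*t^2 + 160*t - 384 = (t + 3)*(t^4 - 6*t^3 - 8*t^2 + 96*t - 128) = (t + 3)*(t + 4)*(t^3 - 10*t^2 + 32*t - 32) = (t - 2)*(t + 3)*(t + 4)*(t^2 - 8*t + 16) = (t - 4)*(t - 2)*(t + 3)*(t + 4)*(t - 4)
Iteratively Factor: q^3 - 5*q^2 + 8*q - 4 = (q - 1)*(q^2 - 4*q + 4) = (q - 2)*(q - 1)*(q - 2)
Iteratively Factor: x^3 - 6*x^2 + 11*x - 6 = (x - 3)*(x^2 - 3*x + 2) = (x - 3)*(x - 1)*(x - 2)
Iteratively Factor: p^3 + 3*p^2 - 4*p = (p - 1)*(p^2 + 4*p) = (p - 1)*(p + 4)*(p)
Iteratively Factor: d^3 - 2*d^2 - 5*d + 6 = (d - 1)*(d^2 - d - 6) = (d - 1)*(d + 2)*(d - 3)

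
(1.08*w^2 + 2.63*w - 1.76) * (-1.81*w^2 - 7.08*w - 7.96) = -1.9548*w^4 - 12.4067*w^3 - 24.0316*w^2 - 8.474*w + 14.0096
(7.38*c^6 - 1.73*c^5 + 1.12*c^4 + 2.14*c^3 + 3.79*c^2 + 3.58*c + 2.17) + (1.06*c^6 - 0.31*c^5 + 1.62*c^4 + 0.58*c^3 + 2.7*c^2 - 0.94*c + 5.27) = 8.44*c^6 - 2.04*c^5 + 2.74*c^4 + 2.72*c^3 + 6.49*c^2 + 2.64*c + 7.44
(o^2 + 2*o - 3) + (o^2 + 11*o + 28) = 2*o^2 + 13*o + 25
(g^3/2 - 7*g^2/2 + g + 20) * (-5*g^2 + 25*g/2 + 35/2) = -5*g^5/2 + 95*g^4/4 - 40*g^3 - 595*g^2/4 + 535*g/2 + 350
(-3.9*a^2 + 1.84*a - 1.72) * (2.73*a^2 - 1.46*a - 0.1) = -10.647*a^4 + 10.7172*a^3 - 6.992*a^2 + 2.3272*a + 0.172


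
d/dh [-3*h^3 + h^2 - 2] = h*(2 - 9*h)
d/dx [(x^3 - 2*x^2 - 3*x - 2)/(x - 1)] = (2*x^3 - 5*x^2 + 4*x + 5)/(x^2 - 2*x + 1)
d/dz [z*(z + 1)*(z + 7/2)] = 3*z^2 + 9*z + 7/2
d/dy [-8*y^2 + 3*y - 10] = 3 - 16*y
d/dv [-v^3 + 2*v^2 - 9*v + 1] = -3*v^2 + 4*v - 9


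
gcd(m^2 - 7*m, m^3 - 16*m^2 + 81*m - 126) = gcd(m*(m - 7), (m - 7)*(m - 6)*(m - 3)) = m - 7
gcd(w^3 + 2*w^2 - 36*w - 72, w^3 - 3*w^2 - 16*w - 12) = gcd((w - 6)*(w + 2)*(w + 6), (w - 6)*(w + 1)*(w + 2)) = w^2 - 4*w - 12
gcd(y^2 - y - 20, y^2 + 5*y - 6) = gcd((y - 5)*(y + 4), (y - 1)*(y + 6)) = 1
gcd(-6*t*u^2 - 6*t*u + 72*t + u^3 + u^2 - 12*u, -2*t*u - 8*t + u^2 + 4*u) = u + 4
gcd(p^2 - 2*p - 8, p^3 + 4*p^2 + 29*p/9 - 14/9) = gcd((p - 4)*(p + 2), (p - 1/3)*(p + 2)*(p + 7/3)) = p + 2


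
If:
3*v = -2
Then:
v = -2/3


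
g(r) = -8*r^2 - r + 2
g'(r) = -16*r - 1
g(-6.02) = -281.90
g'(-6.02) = 95.32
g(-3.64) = -100.36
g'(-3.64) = 57.24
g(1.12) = -9.16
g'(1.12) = -18.92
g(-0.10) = 2.02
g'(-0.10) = 0.60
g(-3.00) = -67.00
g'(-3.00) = 47.00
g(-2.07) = -30.21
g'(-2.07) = 32.12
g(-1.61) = -17.13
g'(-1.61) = 24.76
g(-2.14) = -32.50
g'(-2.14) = 33.24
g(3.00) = -73.00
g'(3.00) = -49.00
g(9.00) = -655.00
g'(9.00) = -145.00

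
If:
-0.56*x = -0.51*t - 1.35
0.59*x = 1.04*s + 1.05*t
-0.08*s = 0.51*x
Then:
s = 2.92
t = -3.15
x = -0.46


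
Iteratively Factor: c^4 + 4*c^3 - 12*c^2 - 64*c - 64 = (c - 4)*(c^3 + 8*c^2 + 20*c + 16) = (c - 4)*(c + 4)*(c^2 + 4*c + 4) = (c - 4)*(c + 2)*(c + 4)*(c + 2)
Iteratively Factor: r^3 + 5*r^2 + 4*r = (r)*(r^2 + 5*r + 4) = r*(r + 4)*(r + 1)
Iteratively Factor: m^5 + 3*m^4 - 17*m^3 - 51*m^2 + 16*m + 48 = (m + 3)*(m^4 - 17*m^2 + 16) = (m - 4)*(m + 3)*(m^3 + 4*m^2 - m - 4) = (m - 4)*(m + 1)*(m + 3)*(m^2 + 3*m - 4) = (m - 4)*(m + 1)*(m + 3)*(m + 4)*(m - 1)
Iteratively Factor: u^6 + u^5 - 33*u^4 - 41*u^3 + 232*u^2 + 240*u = (u)*(u^5 + u^4 - 33*u^3 - 41*u^2 + 232*u + 240) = u*(u + 4)*(u^4 - 3*u^3 - 21*u^2 + 43*u + 60) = u*(u - 3)*(u + 4)*(u^3 - 21*u - 20) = u*(u - 5)*(u - 3)*(u + 4)*(u^2 + 5*u + 4) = u*(u - 5)*(u - 3)*(u + 4)^2*(u + 1)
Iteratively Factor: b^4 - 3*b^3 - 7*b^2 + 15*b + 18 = (b - 3)*(b^3 - 7*b - 6) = (b - 3)*(b + 2)*(b^2 - 2*b - 3) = (b - 3)*(b + 1)*(b + 2)*(b - 3)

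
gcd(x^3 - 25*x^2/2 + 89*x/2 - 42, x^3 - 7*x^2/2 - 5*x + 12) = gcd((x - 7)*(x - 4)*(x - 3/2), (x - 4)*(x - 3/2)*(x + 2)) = x^2 - 11*x/2 + 6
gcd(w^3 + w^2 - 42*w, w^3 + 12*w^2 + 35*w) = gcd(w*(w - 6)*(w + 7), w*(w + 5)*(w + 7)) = w^2 + 7*w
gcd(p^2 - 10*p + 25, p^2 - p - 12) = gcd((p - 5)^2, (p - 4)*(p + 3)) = 1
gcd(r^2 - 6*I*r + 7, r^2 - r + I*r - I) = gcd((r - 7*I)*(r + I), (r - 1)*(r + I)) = r + I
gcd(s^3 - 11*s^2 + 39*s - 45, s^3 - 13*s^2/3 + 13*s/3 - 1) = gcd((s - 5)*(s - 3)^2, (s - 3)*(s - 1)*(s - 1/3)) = s - 3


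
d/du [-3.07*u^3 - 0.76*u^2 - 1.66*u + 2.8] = -9.21*u^2 - 1.52*u - 1.66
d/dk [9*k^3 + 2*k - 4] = 27*k^2 + 2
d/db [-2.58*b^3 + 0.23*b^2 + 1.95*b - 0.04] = -7.74*b^2 + 0.46*b + 1.95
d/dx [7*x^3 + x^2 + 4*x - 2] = 21*x^2 + 2*x + 4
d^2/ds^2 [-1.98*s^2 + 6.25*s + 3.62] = -3.96000000000000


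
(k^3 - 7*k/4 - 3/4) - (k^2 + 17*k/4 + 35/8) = k^3 - k^2 - 6*k - 41/8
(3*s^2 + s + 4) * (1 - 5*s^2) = -15*s^4 - 5*s^3 - 17*s^2 + s + 4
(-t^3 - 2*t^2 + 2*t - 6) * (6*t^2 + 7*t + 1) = -6*t^5 - 19*t^4 - 3*t^3 - 24*t^2 - 40*t - 6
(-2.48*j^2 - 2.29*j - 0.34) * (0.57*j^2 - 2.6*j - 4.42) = -1.4136*j^4 + 5.1427*j^3 + 16.7218*j^2 + 11.0058*j + 1.5028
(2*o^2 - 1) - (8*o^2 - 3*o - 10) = -6*o^2 + 3*o + 9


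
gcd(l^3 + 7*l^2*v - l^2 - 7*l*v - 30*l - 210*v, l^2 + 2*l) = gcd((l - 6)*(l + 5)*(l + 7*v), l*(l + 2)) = 1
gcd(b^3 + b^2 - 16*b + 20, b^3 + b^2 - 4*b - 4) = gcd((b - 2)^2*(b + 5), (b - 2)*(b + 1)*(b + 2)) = b - 2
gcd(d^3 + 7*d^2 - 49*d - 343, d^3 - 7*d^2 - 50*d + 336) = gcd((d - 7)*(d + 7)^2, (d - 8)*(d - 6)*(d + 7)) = d + 7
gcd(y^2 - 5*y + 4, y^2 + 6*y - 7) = y - 1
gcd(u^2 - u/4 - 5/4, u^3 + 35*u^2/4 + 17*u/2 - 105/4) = u - 5/4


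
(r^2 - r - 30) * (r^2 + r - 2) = r^4 - 33*r^2 - 28*r + 60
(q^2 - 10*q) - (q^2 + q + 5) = -11*q - 5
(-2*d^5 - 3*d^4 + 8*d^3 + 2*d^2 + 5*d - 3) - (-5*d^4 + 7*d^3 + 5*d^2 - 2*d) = -2*d^5 + 2*d^4 + d^3 - 3*d^2 + 7*d - 3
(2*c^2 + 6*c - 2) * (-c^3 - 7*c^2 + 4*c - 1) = -2*c^5 - 20*c^4 - 32*c^3 + 36*c^2 - 14*c + 2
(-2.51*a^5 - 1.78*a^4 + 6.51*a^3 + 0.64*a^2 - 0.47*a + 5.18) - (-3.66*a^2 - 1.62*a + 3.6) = -2.51*a^5 - 1.78*a^4 + 6.51*a^3 + 4.3*a^2 + 1.15*a + 1.58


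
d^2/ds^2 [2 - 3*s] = 0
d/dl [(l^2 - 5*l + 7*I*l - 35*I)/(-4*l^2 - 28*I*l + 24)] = (-5*l^2 + l*(12 - 70*I) + 215 + 42*I)/(4*l^4 + 56*I*l^3 - 244*l^2 - 336*I*l + 144)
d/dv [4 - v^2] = -2*v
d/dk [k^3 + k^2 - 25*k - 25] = 3*k^2 + 2*k - 25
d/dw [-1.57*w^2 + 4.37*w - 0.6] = 4.37 - 3.14*w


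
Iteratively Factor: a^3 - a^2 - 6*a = (a + 2)*(a^2 - 3*a) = (a - 3)*(a + 2)*(a)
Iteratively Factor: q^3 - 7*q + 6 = (q - 2)*(q^2 + 2*q - 3) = (q - 2)*(q + 3)*(q - 1)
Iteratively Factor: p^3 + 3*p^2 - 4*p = (p + 4)*(p^2 - p) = p*(p + 4)*(p - 1)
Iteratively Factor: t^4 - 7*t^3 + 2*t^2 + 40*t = (t + 2)*(t^3 - 9*t^2 + 20*t) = (t - 5)*(t + 2)*(t^2 - 4*t) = (t - 5)*(t - 4)*(t + 2)*(t)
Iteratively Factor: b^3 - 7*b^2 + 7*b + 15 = (b - 5)*(b^2 - 2*b - 3) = (b - 5)*(b + 1)*(b - 3)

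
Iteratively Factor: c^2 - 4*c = (c - 4)*(c)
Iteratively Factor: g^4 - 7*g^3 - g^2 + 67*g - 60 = (g + 3)*(g^3 - 10*g^2 + 29*g - 20) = (g - 5)*(g + 3)*(g^2 - 5*g + 4) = (g - 5)*(g - 1)*(g + 3)*(g - 4)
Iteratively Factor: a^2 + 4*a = (a)*(a + 4)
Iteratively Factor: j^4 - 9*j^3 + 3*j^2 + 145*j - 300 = (j - 3)*(j^3 - 6*j^2 - 15*j + 100) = (j - 5)*(j - 3)*(j^2 - j - 20) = (j - 5)^2*(j - 3)*(j + 4)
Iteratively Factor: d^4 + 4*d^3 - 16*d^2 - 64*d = (d + 4)*(d^3 - 16*d) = (d - 4)*(d + 4)*(d^2 + 4*d) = d*(d - 4)*(d + 4)*(d + 4)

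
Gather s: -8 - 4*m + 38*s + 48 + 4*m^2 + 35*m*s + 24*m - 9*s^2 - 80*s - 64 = 4*m^2 + 20*m - 9*s^2 + s*(35*m - 42) - 24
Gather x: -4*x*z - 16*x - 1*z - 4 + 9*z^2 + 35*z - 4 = x*(-4*z - 16) + 9*z^2 + 34*z - 8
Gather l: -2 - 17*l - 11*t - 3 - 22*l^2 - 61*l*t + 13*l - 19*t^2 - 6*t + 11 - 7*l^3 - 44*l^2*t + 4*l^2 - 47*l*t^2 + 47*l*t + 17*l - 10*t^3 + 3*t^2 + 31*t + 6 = -7*l^3 + l^2*(-44*t - 18) + l*(-47*t^2 - 14*t + 13) - 10*t^3 - 16*t^2 + 14*t + 12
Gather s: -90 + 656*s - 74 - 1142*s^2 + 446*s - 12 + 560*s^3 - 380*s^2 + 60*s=560*s^3 - 1522*s^2 + 1162*s - 176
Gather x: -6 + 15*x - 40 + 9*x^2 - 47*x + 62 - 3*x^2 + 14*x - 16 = 6*x^2 - 18*x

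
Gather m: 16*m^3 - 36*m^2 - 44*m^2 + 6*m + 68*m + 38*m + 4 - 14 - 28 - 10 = 16*m^3 - 80*m^2 + 112*m - 48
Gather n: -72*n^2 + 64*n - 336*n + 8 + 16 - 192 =-72*n^2 - 272*n - 168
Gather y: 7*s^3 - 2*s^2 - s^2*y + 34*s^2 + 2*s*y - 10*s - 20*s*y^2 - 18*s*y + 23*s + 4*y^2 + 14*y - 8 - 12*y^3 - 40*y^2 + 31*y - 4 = 7*s^3 + 32*s^2 + 13*s - 12*y^3 + y^2*(-20*s - 36) + y*(-s^2 - 16*s + 45) - 12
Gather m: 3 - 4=-1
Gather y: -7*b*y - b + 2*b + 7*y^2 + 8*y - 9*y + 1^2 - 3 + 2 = b + 7*y^2 + y*(-7*b - 1)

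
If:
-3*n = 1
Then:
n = -1/3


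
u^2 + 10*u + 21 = (u + 3)*(u + 7)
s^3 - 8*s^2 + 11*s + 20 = (s - 5)*(s - 4)*(s + 1)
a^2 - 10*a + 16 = (a - 8)*(a - 2)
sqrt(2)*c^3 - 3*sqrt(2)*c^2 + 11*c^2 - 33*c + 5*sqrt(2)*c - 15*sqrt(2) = (c - 3)*(c + 5*sqrt(2))*(sqrt(2)*c + 1)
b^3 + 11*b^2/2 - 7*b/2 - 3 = (b - 1)*(b + 1/2)*(b + 6)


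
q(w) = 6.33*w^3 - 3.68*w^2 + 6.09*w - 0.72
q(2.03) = 49.43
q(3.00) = 155.34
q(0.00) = -0.72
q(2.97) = 150.74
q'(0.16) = 5.40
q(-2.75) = -176.94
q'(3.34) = 193.35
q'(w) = 18.99*w^2 - 7.36*w + 6.09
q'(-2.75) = 169.94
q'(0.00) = 6.09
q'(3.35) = 194.55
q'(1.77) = 52.56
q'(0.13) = 5.45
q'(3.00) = 154.92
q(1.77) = 33.63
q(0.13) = 0.02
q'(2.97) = 151.74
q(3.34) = 214.42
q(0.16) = 0.19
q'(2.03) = 69.41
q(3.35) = 216.36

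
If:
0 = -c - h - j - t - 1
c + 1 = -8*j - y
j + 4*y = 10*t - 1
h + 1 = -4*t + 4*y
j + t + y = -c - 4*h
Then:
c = -837/577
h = 71/577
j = -13/577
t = 202/577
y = 364/577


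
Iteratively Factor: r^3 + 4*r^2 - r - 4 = (r - 1)*(r^2 + 5*r + 4) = (r - 1)*(r + 4)*(r + 1)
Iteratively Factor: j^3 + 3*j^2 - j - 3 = (j + 1)*(j^2 + 2*j - 3) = (j - 1)*(j + 1)*(j + 3)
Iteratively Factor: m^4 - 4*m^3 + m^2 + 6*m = (m - 3)*(m^3 - m^2 - 2*m) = (m - 3)*(m + 1)*(m^2 - 2*m) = m*(m - 3)*(m + 1)*(m - 2)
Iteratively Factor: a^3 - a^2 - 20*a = (a - 5)*(a^2 + 4*a) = a*(a - 5)*(a + 4)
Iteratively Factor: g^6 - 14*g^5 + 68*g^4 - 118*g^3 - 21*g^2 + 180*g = (g - 3)*(g^5 - 11*g^4 + 35*g^3 - 13*g^2 - 60*g) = (g - 4)*(g - 3)*(g^4 - 7*g^3 + 7*g^2 + 15*g) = (g - 4)*(g - 3)*(g + 1)*(g^3 - 8*g^2 + 15*g) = g*(g - 4)*(g - 3)*(g + 1)*(g^2 - 8*g + 15) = g*(g - 5)*(g - 4)*(g - 3)*(g + 1)*(g - 3)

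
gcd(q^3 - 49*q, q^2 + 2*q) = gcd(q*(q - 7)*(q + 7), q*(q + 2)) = q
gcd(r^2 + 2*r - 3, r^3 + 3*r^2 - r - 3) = r^2 + 2*r - 3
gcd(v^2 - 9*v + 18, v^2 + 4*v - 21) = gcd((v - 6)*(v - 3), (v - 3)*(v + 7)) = v - 3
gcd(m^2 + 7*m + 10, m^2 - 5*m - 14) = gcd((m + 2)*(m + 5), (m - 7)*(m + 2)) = m + 2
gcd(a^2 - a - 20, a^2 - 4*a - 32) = a + 4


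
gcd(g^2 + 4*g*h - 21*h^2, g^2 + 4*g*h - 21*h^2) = g^2 + 4*g*h - 21*h^2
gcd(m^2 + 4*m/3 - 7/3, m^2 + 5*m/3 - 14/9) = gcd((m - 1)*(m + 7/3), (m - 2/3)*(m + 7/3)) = m + 7/3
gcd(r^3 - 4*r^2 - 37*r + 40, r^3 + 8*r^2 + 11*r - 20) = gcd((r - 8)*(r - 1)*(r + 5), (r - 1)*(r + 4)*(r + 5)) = r^2 + 4*r - 5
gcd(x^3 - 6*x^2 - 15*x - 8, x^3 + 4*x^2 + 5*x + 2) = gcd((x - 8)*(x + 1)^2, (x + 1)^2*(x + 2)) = x^2 + 2*x + 1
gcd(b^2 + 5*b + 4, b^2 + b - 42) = 1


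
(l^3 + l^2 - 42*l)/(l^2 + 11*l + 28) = l*(l - 6)/(l + 4)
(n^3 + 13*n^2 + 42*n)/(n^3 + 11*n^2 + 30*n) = (n + 7)/(n + 5)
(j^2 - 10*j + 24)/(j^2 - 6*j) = (j - 4)/j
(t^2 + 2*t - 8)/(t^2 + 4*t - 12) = (t + 4)/(t + 6)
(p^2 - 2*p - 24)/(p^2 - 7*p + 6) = (p + 4)/(p - 1)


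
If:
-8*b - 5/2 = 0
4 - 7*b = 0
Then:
No Solution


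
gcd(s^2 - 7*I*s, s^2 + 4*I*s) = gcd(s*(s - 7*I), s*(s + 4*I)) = s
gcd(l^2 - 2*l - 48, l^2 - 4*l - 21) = 1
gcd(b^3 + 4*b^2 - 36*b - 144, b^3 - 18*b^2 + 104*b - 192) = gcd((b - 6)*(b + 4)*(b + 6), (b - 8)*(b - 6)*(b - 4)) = b - 6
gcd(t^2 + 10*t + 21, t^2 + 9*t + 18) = t + 3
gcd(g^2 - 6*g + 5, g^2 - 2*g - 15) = g - 5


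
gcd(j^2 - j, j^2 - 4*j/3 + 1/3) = j - 1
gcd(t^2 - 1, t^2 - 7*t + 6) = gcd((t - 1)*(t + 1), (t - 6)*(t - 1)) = t - 1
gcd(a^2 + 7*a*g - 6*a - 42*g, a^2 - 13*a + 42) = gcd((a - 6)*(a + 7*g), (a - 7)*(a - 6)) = a - 6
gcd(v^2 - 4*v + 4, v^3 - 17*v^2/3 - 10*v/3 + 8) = 1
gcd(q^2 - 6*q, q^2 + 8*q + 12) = 1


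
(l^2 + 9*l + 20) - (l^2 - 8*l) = 17*l + 20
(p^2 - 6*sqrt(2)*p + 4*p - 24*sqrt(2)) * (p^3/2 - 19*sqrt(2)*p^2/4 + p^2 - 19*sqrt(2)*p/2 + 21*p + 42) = p^5/2 - 31*sqrt(2)*p^4/4 + 3*p^4 - 93*sqrt(2)*p^3/2 + 82*p^3 - 188*sqrt(2)*p^2 + 468*p^2 - 756*sqrt(2)*p + 624*p - 1008*sqrt(2)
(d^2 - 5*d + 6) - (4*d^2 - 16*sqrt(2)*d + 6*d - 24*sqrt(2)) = -3*d^2 - 11*d + 16*sqrt(2)*d + 6 + 24*sqrt(2)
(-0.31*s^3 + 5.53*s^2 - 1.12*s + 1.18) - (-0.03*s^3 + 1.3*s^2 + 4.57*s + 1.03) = -0.28*s^3 + 4.23*s^2 - 5.69*s + 0.15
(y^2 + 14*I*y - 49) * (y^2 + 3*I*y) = y^4 + 17*I*y^3 - 91*y^2 - 147*I*y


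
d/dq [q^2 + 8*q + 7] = 2*q + 8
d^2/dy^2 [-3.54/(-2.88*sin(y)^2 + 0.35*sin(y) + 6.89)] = (117.448704*sin(y)^4 - 10.70496*sin(y)^3 + 105.240306*sin(y)^2 + 12.87321*sin(y) - 141.357156)/(-2.88*sin(y)^2 + 0.35*sin(y) + 6.89)^3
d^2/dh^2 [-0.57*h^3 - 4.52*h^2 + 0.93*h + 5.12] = -3.42*h - 9.04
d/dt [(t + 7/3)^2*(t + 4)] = (3*t + 7)*(9*t + 31)/9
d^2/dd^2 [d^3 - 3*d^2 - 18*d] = 6*d - 6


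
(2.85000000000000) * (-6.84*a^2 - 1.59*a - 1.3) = -19.494*a^2 - 4.5315*a - 3.705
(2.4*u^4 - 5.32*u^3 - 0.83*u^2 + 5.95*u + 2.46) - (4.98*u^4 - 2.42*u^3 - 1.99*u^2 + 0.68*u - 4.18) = -2.58*u^4 - 2.9*u^3 + 1.16*u^2 + 5.27*u + 6.64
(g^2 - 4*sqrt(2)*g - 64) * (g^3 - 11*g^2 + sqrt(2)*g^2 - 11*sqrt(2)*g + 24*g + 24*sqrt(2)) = g^5 - 11*g^4 - 3*sqrt(2)*g^4 - 48*g^3 + 33*sqrt(2)*g^3 - 136*sqrt(2)*g^2 + 792*g^2 - 1728*g + 704*sqrt(2)*g - 1536*sqrt(2)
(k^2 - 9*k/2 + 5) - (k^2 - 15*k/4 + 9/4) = 11/4 - 3*k/4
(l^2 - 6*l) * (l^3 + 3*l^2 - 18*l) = l^5 - 3*l^4 - 36*l^3 + 108*l^2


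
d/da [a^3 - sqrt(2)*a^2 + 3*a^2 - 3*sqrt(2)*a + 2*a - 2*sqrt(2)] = 3*a^2 - 2*sqrt(2)*a + 6*a - 3*sqrt(2) + 2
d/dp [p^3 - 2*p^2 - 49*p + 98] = 3*p^2 - 4*p - 49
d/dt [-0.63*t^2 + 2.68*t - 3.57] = 2.68 - 1.26*t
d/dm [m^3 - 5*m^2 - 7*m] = 3*m^2 - 10*m - 7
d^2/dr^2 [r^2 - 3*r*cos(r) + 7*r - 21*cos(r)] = 3*r*cos(r) + 6*sin(r) + 21*cos(r) + 2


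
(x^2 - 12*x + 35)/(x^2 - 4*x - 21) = (x - 5)/(x + 3)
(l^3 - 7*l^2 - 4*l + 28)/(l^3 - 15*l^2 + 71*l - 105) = (l^2 - 4)/(l^2 - 8*l + 15)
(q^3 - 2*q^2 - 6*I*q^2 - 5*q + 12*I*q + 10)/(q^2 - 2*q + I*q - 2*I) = (q^2 - 6*I*q - 5)/(q + I)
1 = 1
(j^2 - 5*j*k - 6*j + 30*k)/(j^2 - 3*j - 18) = (j - 5*k)/(j + 3)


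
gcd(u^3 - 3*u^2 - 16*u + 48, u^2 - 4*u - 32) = u + 4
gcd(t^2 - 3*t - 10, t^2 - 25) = t - 5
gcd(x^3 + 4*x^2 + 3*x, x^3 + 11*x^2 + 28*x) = x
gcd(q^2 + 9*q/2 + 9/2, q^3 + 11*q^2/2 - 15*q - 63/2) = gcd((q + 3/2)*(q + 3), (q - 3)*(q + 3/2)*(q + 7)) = q + 3/2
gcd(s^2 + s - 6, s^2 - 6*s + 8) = s - 2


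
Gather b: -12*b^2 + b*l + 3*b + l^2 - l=-12*b^2 + b*(l + 3) + l^2 - l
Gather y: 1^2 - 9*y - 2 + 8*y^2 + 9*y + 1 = 8*y^2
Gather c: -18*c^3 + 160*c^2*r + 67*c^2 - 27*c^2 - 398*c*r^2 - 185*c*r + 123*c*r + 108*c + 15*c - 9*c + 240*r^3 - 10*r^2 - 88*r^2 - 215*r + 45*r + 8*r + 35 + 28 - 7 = -18*c^3 + c^2*(160*r + 40) + c*(-398*r^2 - 62*r + 114) + 240*r^3 - 98*r^2 - 162*r + 56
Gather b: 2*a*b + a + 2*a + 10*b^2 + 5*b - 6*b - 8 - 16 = 3*a + 10*b^2 + b*(2*a - 1) - 24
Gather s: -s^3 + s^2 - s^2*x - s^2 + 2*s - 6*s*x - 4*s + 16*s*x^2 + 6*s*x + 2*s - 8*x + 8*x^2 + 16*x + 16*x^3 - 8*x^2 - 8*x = -s^3 - s^2*x + 16*s*x^2 + 16*x^3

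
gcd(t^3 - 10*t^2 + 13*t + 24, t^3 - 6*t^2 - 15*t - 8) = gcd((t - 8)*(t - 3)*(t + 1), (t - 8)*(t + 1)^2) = t^2 - 7*t - 8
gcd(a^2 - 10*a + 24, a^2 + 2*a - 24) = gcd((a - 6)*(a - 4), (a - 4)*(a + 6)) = a - 4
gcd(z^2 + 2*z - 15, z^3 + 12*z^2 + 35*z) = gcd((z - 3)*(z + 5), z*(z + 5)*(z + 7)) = z + 5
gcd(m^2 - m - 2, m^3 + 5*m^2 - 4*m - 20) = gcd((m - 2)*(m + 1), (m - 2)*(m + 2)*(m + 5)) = m - 2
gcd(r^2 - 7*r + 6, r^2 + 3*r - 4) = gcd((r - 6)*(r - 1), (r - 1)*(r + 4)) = r - 1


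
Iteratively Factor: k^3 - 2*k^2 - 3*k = (k + 1)*(k^2 - 3*k) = k*(k + 1)*(k - 3)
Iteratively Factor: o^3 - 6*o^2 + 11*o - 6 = (o - 3)*(o^2 - 3*o + 2) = (o - 3)*(o - 1)*(o - 2)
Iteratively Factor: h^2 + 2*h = (h)*(h + 2)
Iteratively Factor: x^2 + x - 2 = (x - 1)*(x + 2)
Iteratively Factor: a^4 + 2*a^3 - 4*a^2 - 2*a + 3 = (a + 3)*(a^3 - a^2 - a + 1) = (a - 1)*(a + 3)*(a^2 - 1) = (a - 1)^2*(a + 3)*(a + 1)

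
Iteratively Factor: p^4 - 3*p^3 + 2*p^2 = (p - 2)*(p^3 - p^2) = (p - 2)*(p - 1)*(p^2) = p*(p - 2)*(p - 1)*(p)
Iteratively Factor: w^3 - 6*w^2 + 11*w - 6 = (w - 1)*(w^2 - 5*w + 6) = (w - 3)*(w - 1)*(w - 2)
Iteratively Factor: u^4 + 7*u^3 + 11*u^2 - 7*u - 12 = (u + 3)*(u^3 + 4*u^2 - u - 4) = (u - 1)*(u + 3)*(u^2 + 5*u + 4) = (u - 1)*(u + 3)*(u + 4)*(u + 1)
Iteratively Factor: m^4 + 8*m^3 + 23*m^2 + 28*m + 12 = (m + 3)*(m^3 + 5*m^2 + 8*m + 4) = (m + 1)*(m + 3)*(m^2 + 4*m + 4) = (m + 1)*(m + 2)*(m + 3)*(m + 2)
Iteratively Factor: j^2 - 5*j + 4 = (j - 4)*(j - 1)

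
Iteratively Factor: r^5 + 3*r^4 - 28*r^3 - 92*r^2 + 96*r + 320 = (r + 2)*(r^4 + r^3 - 30*r^2 - 32*r + 160) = (r + 2)*(r + 4)*(r^3 - 3*r^2 - 18*r + 40) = (r - 2)*(r + 2)*(r + 4)*(r^2 - r - 20) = (r - 2)*(r + 2)*(r + 4)^2*(r - 5)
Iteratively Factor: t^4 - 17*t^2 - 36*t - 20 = (t + 1)*(t^3 - t^2 - 16*t - 20) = (t + 1)*(t + 2)*(t^2 - 3*t - 10) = (t - 5)*(t + 1)*(t + 2)*(t + 2)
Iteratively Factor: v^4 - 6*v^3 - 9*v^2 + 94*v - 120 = (v - 2)*(v^3 - 4*v^2 - 17*v + 60) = (v - 2)*(v + 4)*(v^2 - 8*v + 15) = (v - 3)*(v - 2)*(v + 4)*(v - 5)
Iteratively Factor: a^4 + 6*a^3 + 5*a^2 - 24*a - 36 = (a + 2)*(a^3 + 4*a^2 - 3*a - 18) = (a - 2)*(a + 2)*(a^2 + 6*a + 9) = (a - 2)*(a + 2)*(a + 3)*(a + 3)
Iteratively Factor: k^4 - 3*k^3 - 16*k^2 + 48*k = (k + 4)*(k^3 - 7*k^2 + 12*k) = k*(k + 4)*(k^2 - 7*k + 12) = k*(k - 3)*(k + 4)*(k - 4)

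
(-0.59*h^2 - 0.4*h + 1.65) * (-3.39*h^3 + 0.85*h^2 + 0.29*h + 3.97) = 2.0001*h^5 + 0.8545*h^4 - 6.1046*h^3 - 1.0558*h^2 - 1.1095*h + 6.5505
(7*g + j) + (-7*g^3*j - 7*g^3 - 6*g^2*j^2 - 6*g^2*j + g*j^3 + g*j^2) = -7*g^3*j - 7*g^3 - 6*g^2*j^2 - 6*g^2*j + g*j^3 + g*j^2 + 7*g + j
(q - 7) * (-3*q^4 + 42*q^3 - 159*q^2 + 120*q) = -3*q^5 + 63*q^4 - 453*q^3 + 1233*q^2 - 840*q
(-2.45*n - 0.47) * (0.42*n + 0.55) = -1.029*n^2 - 1.5449*n - 0.2585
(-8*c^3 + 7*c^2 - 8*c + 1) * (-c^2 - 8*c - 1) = 8*c^5 + 57*c^4 - 40*c^3 + 56*c^2 - 1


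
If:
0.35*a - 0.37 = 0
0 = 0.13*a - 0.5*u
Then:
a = 1.06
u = 0.27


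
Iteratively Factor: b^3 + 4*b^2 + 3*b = (b + 3)*(b^2 + b) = (b + 1)*(b + 3)*(b)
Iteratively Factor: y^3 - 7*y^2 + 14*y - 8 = (y - 4)*(y^2 - 3*y + 2) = (y - 4)*(y - 1)*(y - 2)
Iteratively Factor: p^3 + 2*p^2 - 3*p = (p)*(p^2 + 2*p - 3) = p*(p - 1)*(p + 3)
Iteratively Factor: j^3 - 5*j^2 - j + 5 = (j - 5)*(j^2 - 1) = (j - 5)*(j + 1)*(j - 1)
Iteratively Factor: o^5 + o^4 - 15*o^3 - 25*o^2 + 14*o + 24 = (o + 2)*(o^4 - o^3 - 13*o^2 + o + 12) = (o + 1)*(o + 2)*(o^3 - 2*o^2 - 11*o + 12) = (o - 4)*(o + 1)*(o + 2)*(o^2 + 2*o - 3) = (o - 4)*(o + 1)*(o + 2)*(o + 3)*(o - 1)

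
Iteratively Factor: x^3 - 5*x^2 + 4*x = (x - 4)*(x^2 - x) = (x - 4)*(x - 1)*(x)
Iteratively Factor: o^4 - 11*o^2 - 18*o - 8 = (o - 4)*(o^3 + 4*o^2 + 5*o + 2) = (o - 4)*(o + 2)*(o^2 + 2*o + 1) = (o - 4)*(o + 1)*(o + 2)*(o + 1)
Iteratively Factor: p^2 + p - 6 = (p - 2)*(p + 3)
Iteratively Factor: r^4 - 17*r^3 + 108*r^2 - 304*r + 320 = (r - 5)*(r^3 - 12*r^2 + 48*r - 64) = (r - 5)*(r - 4)*(r^2 - 8*r + 16) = (r - 5)*(r - 4)^2*(r - 4)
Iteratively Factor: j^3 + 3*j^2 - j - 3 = (j + 3)*(j^2 - 1) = (j - 1)*(j + 3)*(j + 1)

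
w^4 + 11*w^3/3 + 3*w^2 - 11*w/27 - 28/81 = (w - 1/3)*(w + 1/3)*(w + 4/3)*(w + 7/3)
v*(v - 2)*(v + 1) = v^3 - v^2 - 2*v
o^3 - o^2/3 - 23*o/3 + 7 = (o - 7/3)*(o - 1)*(o + 3)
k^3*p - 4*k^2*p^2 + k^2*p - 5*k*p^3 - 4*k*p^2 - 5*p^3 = (k - 5*p)*(k + p)*(k*p + p)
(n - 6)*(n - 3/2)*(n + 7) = n^3 - n^2/2 - 87*n/2 + 63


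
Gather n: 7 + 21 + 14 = 42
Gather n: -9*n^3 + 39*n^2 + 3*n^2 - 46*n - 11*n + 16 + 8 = -9*n^3 + 42*n^2 - 57*n + 24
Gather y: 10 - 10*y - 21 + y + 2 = -9*y - 9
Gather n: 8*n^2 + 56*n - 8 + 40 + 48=8*n^2 + 56*n + 80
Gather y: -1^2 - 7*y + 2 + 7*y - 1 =0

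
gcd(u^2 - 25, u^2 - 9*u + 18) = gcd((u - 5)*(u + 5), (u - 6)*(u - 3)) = 1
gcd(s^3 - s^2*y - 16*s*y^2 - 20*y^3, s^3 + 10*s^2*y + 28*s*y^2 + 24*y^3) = s^2 + 4*s*y + 4*y^2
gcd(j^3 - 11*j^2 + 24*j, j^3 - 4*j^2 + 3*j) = j^2 - 3*j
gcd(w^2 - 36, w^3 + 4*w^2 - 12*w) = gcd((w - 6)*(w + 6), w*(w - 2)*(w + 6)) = w + 6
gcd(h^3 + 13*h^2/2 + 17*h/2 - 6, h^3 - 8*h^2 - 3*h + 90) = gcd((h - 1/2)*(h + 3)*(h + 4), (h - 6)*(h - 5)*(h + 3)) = h + 3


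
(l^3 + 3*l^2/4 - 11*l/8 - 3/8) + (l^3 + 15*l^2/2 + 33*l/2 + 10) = 2*l^3 + 33*l^2/4 + 121*l/8 + 77/8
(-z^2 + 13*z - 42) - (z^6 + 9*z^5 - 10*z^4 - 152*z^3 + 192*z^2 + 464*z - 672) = -z^6 - 9*z^5 + 10*z^4 + 152*z^3 - 193*z^2 - 451*z + 630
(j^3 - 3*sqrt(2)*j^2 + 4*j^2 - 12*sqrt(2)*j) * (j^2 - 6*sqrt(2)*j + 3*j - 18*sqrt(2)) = j^5 - 9*sqrt(2)*j^4 + 7*j^4 - 63*sqrt(2)*j^3 + 48*j^3 - 108*sqrt(2)*j^2 + 252*j^2 + 432*j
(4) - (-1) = 5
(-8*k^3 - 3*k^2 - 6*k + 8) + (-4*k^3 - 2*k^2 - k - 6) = -12*k^3 - 5*k^2 - 7*k + 2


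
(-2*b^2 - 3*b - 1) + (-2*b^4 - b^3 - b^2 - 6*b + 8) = -2*b^4 - b^3 - 3*b^2 - 9*b + 7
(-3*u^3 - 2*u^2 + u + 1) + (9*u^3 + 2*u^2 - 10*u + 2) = 6*u^3 - 9*u + 3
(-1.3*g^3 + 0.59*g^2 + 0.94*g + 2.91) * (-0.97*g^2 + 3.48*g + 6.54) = 1.261*g^5 - 5.0963*g^4 - 7.3606*g^3 + 4.3071*g^2 + 16.2744*g + 19.0314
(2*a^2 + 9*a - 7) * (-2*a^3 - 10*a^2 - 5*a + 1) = -4*a^5 - 38*a^4 - 86*a^3 + 27*a^2 + 44*a - 7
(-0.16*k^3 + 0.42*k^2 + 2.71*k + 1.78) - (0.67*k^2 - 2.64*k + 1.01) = -0.16*k^3 - 0.25*k^2 + 5.35*k + 0.77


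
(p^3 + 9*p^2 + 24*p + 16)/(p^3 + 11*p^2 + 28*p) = (p^2 + 5*p + 4)/(p*(p + 7))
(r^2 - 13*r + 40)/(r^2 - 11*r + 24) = (r - 5)/(r - 3)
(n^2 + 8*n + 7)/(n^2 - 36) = (n^2 + 8*n + 7)/(n^2 - 36)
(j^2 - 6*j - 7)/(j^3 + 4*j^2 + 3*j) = (j - 7)/(j*(j + 3))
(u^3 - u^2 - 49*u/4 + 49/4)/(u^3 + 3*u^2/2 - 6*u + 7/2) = (u - 7/2)/(u - 1)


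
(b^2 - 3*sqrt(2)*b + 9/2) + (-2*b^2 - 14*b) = -b^2 - 14*b - 3*sqrt(2)*b + 9/2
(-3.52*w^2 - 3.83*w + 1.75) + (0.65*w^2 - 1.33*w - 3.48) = -2.87*w^2 - 5.16*w - 1.73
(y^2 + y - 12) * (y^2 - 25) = y^4 + y^3 - 37*y^2 - 25*y + 300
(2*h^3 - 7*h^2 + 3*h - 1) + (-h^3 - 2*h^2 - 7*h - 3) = h^3 - 9*h^2 - 4*h - 4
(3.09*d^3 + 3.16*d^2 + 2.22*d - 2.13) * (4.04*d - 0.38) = 12.4836*d^4 + 11.5922*d^3 + 7.768*d^2 - 9.4488*d + 0.8094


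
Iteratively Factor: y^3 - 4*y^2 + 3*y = (y - 3)*(y^2 - y) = (y - 3)*(y - 1)*(y)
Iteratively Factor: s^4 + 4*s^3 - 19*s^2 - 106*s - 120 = (s + 4)*(s^3 - 19*s - 30) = (s + 2)*(s + 4)*(s^2 - 2*s - 15) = (s + 2)*(s + 3)*(s + 4)*(s - 5)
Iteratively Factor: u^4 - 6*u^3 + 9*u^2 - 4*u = (u)*(u^3 - 6*u^2 + 9*u - 4) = u*(u - 1)*(u^2 - 5*u + 4) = u*(u - 4)*(u - 1)*(u - 1)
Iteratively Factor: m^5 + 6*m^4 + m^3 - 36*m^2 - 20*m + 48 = (m + 3)*(m^4 + 3*m^3 - 8*m^2 - 12*m + 16) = (m - 1)*(m + 3)*(m^3 + 4*m^2 - 4*m - 16) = (m - 2)*(m - 1)*(m + 3)*(m^2 + 6*m + 8) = (m - 2)*(m - 1)*(m + 3)*(m + 4)*(m + 2)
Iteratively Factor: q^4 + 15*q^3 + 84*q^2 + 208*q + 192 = (q + 4)*(q^3 + 11*q^2 + 40*q + 48) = (q + 4)^2*(q^2 + 7*q + 12) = (q + 3)*(q + 4)^2*(q + 4)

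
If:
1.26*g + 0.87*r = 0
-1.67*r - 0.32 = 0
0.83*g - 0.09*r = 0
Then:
No Solution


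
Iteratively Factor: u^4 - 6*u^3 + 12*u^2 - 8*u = (u - 2)*(u^3 - 4*u^2 + 4*u) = (u - 2)^2*(u^2 - 2*u) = u*(u - 2)^2*(u - 2)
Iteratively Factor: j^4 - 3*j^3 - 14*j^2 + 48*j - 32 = (j - 1)*(j^3 - 2*j^2 - 16*j + 32) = (j - 1)*(j + 4)*(j^2 - 6*j + 8) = (j - 4)*(j - 1)*(j + 4)*(j - 2)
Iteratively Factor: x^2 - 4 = (x - 2)*(x + 2)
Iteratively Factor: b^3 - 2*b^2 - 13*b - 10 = (b - 5)*(b^2 + 3*b + 2) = (b - 5)*(b + 2)*(b + 1)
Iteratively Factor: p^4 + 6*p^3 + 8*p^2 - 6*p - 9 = (p + 1)*(p^3 + 5*p^2 + 3*p - 9) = (p + 1)*(p + 3)*(p^2 + 2*p - 3) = (p + 1)*(p + 3)^2*(p - 1)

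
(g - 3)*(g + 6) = g^2 + 3*g - 18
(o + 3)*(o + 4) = o^2 + 7*o + 12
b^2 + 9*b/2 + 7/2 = (b + 1)*(b + 7/2)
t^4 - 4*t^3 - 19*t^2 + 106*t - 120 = (t - 4)*(t - 3)*(t - 2)*(t + 5)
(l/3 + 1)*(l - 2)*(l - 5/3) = l^3/3 - 2*l^2/9 - 23*l/9 + 10/3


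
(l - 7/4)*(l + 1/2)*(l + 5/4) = l^3 - 39*l/16 - 35/32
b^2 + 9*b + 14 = (b + 2)*(b + 7)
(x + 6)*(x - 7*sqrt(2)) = x^2 - 7*sqrt(2)*x + 6*x - 42*sqrt(2)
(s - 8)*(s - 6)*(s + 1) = s^3 - 13*s^2 + 34*s + 48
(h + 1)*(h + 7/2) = h^2 + 9*h/2 + 7/2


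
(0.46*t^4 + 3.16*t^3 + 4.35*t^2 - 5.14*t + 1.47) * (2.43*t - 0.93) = 1.1178*t^5 + 7.251*t^4 + 7.6317*t^3 - 16.5357*t^2 + 8.3523*t - 1.3671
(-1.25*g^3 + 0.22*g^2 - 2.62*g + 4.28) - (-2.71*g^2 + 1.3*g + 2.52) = -1.25*g^3 + 2.93*g^2 - 3.92*g + 1.76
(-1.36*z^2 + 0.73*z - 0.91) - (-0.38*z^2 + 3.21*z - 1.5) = -0.98*z^2 - 2.48*z + 0.59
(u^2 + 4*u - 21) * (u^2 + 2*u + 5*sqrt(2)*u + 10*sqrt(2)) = u^4 + 6*u^3 + 5*sqrt(2)*u^3 - 13*u^2 + 30*sqrt(2)*u^2 - 65*sqrt(2)*u - 42*u - 210*sqrt(2)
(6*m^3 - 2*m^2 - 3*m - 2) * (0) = 0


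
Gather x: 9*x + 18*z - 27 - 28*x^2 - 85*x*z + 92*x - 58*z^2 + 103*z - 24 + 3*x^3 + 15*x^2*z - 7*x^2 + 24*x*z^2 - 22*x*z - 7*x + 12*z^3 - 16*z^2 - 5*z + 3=3*x^3 + x^2*(15*z - 35) + x*(24*z^2 - 107*z + 94) + 12*z^3 - 74*z^2 + 116*z - 48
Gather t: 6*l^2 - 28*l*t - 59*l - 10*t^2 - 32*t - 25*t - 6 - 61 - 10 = 6*l^2 - 59*l - 10*t^2 + t*(-28*l - 57) - 77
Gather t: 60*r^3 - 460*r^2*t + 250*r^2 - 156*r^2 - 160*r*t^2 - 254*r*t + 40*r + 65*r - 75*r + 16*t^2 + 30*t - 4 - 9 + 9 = 60*r^3 + 94*r^2 + 30*r + t^2*(16 - 160*r) + t*(-460*r^2 - 254*r + 30) - 4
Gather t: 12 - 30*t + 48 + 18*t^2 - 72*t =18*t^2 - 102*t + 60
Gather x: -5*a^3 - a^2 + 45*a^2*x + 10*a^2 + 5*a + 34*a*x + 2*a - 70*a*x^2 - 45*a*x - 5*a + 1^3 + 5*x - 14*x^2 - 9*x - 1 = -5*a^3 + 9*a^2 + 2*a + x^2*(-70*a - 14) + x*(45*a^2 - 11*a - 4)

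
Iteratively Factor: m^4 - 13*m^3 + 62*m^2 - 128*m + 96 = (m - 4)*(m^3 - 9*m^2 + 26*m - 24) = (m - 4)^2*(m^2 - 5*m + 6) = (m - 4)^2*(m - 3)*(m - 2)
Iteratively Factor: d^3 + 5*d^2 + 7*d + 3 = (d + 3)*(d^2 + 2*d + 1) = (d + 1)*(d + 3)*(d + 1)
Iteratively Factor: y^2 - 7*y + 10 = (y - 5)*(y - 2)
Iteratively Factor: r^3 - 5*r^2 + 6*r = (r - 2)*(r^2 - 3*r) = (r - 3)*(r - 2)*(r)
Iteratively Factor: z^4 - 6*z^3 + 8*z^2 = (z)*(z^3 - 6*z^2 + 8*z) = z*(z - 2)*(z^2 - 4*z) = z*(z - 4)*(z - 2)*(z)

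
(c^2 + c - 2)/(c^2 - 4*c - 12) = (c - 1)/(c - 6)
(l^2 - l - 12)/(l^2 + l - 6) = (l - 4)/(l - 2)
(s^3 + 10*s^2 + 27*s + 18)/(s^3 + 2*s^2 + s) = (s^2 + 9*s + 18)/(s*(s + 1))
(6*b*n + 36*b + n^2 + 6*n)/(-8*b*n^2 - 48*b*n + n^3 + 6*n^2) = (-6*b - n)/(n*(8*b - n))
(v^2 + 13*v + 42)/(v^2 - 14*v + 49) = (v^2 + 13*v + 42)/(v^2 - 14*v + 49)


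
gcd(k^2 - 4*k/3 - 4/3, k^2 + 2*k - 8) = k - 2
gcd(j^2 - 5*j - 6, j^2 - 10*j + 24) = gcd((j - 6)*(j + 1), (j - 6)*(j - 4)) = j - 6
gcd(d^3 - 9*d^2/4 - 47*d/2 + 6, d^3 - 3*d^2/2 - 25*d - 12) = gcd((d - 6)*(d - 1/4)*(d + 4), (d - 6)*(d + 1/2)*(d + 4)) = d^2 - 2*d - 24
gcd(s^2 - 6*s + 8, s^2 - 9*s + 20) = s - 4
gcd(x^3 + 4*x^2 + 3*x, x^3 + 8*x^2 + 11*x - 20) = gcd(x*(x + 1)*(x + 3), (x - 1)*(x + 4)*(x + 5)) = 1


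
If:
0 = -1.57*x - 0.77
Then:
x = -0.49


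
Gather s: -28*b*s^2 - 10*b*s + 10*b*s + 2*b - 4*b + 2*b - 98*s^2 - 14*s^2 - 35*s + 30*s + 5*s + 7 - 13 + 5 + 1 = s^2*(-28*b - 112)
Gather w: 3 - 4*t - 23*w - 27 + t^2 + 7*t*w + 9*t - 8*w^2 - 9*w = t^2 + 5*t - 8*w^2 + w*(7*t - 32) - 24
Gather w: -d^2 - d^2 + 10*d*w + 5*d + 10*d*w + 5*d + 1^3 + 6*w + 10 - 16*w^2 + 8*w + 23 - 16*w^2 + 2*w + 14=-2*d^2 + 10*d - 32*w^2 + w*(20*d + 16) + 48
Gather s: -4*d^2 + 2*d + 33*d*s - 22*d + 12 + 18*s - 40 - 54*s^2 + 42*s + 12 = -4*d^2 - 20*d - 54*s^2 + s*(33*d + 60) - 16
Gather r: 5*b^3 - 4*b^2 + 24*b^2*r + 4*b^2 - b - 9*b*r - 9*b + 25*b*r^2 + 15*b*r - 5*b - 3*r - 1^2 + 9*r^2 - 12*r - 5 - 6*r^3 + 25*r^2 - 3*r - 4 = 5*b^3 - 15*b - 6*r^3 + r^2*(25*b + 34) + r*(24*b^2 + 6*b - 18) - 10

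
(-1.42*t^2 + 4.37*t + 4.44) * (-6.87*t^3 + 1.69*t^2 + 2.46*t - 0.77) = 9.7554*t^5 - 32.4217*t^4 - 26.6107*t^3 + 19.3472*t^2 + 7.5575*t - 3.4188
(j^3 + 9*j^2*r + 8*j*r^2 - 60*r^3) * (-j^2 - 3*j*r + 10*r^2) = -j^5 - 12*j^4*r - 25*j^3*r^2 + 126*j^2*r^3 + 260*j*r^4 - 600*r^5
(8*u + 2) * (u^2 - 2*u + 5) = 8*u^3 - 14*u^2 + 36*u + 10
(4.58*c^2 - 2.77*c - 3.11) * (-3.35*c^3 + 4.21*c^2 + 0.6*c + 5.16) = -15.343*c^5 + 28.5613*c^4 + 1.5048*c^3 + 8.8777*c^2 - 16.1592*c - 16.0476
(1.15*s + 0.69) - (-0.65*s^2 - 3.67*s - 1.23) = 0.65*s^2 + 4.82*s + 1.92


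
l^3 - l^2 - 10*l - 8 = (l - 4)*(l + 1)*(l + 2)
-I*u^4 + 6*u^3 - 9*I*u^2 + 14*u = u*(u - 2*I)*(u + 7*I)*(-I*u + 1)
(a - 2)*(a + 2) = a^2 - 4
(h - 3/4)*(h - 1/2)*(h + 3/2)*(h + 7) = h^4 + 29*h^3/4 + h^2/4 - 159*h/16 + 63/16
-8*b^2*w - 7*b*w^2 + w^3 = w*(-8*b + w)*(b + w)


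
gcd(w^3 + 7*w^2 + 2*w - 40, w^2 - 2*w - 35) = w + 5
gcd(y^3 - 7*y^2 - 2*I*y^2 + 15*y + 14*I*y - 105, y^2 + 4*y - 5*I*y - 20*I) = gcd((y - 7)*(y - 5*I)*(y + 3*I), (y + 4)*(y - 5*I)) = y - 5*I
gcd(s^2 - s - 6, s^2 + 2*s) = s + 2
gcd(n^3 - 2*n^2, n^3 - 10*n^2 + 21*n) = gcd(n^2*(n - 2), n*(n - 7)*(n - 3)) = n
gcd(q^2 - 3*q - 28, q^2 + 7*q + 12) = q + 4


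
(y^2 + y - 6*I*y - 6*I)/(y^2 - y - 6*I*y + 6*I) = (y + 1)/(y - 1)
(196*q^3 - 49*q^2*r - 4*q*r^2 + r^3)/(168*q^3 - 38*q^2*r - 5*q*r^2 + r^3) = (7*q + r)/(6*q + r)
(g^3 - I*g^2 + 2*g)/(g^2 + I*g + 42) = g*(g^2 - I*g + 2)/(g^2 + I*g + 42)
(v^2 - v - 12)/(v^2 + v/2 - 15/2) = 2*(v - 4)/(2*v - 5)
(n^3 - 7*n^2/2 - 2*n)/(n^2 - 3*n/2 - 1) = n*(n - 4)/(n - 2)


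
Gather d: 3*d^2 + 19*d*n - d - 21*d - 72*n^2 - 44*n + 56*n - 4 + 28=3*d^2 + d*(19*n - 22) - 72*n^2 + 12*n + 24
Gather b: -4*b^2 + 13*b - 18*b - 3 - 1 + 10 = -4*b^2 - 5*b + 6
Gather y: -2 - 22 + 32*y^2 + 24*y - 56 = 32*y^2 + 24*y - 80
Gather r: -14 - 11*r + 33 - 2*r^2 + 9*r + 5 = -2*r^2 - 2*r + 24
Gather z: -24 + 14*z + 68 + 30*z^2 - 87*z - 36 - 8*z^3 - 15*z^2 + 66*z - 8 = -8*z^3 + 15*z^2 - 7*z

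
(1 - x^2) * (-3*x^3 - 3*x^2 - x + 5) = 3*x^5 + 3*x^4 - 2*x^3 - 8*x^2 - x + 5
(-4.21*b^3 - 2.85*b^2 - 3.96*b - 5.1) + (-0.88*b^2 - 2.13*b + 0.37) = -4.21*b^3 - 3.73*b^2 - 6.09*b - 4.73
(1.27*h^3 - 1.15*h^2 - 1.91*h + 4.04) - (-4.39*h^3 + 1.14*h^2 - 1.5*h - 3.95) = 5.66*h^3 - 2.29*h^2 - 0.41*h + 7.99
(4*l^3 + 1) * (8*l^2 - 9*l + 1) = 32*l^5 - 36*l^4 + 4*l^3 + 8*l^2 - 9*l + 1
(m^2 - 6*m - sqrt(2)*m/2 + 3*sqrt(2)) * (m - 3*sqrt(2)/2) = m^3 - 6*m^2 - 2*sqrt(2)*m^2 + 3*m/2 + 12*sqrt(2)*m - 9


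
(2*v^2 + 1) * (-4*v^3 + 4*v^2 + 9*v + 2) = -8*v^5 + 8*v^4 + 14*v^3 + 8*v^2 + 9*v + 2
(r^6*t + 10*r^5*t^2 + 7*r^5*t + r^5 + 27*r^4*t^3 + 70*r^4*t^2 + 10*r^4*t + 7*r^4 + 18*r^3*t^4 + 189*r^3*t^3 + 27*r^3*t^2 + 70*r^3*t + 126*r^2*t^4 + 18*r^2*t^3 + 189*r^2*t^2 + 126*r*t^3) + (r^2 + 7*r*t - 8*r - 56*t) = r^6*t + 10*r^5*t^2 + 7*r^5*t + r^5 + 27*r^4*t^3 + 70*r^4*t^2 + 10*r^4*t + 7*r^4 + 18*r^3*t^4 + 189*r^3*t^3 + 27*r^3*t^2 + 70*r^3*t + 126*r^2*t^4 + 18*r^2*t^3 + 189*r^2*t^2 + r^2 + 126*r*t^3 + 7*r*t - 8*r - 56*t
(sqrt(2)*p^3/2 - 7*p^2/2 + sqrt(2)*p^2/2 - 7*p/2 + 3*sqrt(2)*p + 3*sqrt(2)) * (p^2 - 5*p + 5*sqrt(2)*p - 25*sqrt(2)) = sqrt(2)*p^5/2 - 2*sqrt(2)*p^4 + 3*p^4/2 - 17*sqrt(2)*p^3 - 6*p^3 + 45*p^2/2 + 58*sqrt(2)*p^2 - 120*p + 145*sqrt(2)*p/2 - 150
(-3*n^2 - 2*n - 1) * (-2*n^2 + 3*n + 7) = 6*n^4 - 5*n^3 - 25*n^2 - 17*n - 7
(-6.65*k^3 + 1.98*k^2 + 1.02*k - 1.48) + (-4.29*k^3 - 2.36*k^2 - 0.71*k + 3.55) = -10.94*k^3 - 0.38*k^2 + 0.31*k + 2.07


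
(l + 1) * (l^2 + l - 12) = l^3 + 2*l^2 - 11*l - 12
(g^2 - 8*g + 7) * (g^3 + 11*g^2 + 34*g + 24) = g^5 + 3*g^4 - 47*g^3 - 171*g^2 + 46*g + 168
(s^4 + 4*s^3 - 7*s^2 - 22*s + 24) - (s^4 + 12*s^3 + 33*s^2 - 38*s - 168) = -8*s^3 - 40*s^2 + 16*s + 192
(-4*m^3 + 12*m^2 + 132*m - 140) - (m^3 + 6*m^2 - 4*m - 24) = -5*m^3 + 6*m^2 + 136*m - 116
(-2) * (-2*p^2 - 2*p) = 4*p^2 + 4*p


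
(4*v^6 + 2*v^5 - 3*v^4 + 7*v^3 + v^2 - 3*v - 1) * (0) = 0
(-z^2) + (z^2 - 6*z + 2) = 2 - 6*z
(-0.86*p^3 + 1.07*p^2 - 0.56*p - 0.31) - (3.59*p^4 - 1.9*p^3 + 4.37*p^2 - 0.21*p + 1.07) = -3.59*p^4 + 1.04*p^3 - 3.3*p^2 - 0.35*p - 1.38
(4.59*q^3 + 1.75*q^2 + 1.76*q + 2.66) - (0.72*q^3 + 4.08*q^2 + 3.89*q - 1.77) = 3.87*q^3 - 2.33*q^2 - 2.13*q + 4.43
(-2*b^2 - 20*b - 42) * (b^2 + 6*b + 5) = -2*b^4 - 32*b^3 - 172*b^2 - 352*b - 210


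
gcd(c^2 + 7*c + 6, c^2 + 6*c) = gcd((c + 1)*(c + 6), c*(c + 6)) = c + 6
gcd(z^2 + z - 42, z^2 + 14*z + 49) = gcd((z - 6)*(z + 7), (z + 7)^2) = z + 7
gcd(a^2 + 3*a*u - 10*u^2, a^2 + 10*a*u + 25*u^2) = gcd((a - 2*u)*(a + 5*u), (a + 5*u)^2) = a + 5*u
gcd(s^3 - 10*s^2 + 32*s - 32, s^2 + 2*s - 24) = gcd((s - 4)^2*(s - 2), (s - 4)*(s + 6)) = s - 4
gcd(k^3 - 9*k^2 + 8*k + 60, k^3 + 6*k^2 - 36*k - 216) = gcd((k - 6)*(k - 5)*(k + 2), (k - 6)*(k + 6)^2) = k - 6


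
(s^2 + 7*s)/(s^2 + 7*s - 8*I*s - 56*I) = s/(s - 8*I)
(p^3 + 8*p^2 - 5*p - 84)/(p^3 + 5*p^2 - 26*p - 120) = (p^2 + 4*p - 21)/(p^2 + p - 30)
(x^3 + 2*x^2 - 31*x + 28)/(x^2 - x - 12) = (x^2 + 6*x - 7)/(x + 3)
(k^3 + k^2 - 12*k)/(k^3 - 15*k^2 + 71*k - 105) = k*(k + 4)/(k^2 - 12*k + 35)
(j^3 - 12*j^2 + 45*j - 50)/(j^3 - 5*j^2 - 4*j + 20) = (j - 5)/(j + 2)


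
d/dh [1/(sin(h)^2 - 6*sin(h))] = 2*(3 - sin(h))*cos(h)/((sin(h) - 6)^2*sin(h)^2)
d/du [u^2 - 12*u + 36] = 2*u - 12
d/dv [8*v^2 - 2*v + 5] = 16*v - 2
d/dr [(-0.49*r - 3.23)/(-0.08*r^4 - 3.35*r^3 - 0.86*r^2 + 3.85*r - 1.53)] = (-0.1176*r^4 - 4.3166*r^3 - 32.8829*r^2 - 5.5556*r + 13.1852)/(0.0064*r^8 + 0.536*r^7 + 11.3601*r^6 + 5.146*r^5 - 24.8106*r^4 + 3.629*r^3 + 17.4541*r^2 - 11.781*r + 2.3409)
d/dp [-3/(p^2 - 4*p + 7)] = 6*(p - 2)/(p^2 - 4*p + 7)^2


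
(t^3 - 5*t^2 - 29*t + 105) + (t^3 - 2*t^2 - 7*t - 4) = 2*t^3 - 7*t^2 - 36*t + 101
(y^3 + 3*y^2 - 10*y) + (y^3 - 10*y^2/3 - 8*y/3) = 2*y^3 - y^2/3 - 38*y/3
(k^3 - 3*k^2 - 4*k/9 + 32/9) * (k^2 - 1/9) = k^5 - 3*k^4 - 5*k^3/9 + 35*k^2/9 + 4*k/81 - 32/81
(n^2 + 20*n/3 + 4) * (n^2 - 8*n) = n^4 - 4*n^3/3 - 148*n^2/3 - 32*n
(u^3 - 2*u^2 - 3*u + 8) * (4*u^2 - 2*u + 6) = 4*u^5 - 10*u^4 - 2*u^3 + 26*u^2 - 34*u + 48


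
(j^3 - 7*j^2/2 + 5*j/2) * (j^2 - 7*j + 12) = j^5 - 21*j^4/2 + 39*j^3 - 119*j^2/2 + 30*j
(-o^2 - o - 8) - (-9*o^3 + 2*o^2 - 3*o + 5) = 9*o^3 - 3*o^2 + 2*o - 13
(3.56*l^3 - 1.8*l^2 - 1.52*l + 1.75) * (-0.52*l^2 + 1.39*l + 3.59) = -1.8512*l^5 + 5.8844*l^4 + 11.0688*l^3 - 9.4848*l^2 - 3.0243*l + 6.2825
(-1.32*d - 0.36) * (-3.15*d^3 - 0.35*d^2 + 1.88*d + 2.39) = 4.158*d^4 + 1.596*d^3 - 2.3556*d^2 - 3.8316*d - 0.8604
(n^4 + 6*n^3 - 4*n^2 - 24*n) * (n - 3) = n^5 + 3*n^4 - 22*n^3 - 12*n^2 + 72*n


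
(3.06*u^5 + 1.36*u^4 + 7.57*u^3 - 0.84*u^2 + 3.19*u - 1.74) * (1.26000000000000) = 3.8556*u^5 + 1.7136*u^4 + 9.5382*u^3 - 1.0584*u^2 + 4.0194*u - 2.1924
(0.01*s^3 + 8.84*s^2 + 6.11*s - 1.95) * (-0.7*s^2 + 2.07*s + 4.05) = -0.007*s^5 - 6.1673*s^4 + 14.0623*s^3 + 49.8147*s^2 + 20.709*s - 7.8975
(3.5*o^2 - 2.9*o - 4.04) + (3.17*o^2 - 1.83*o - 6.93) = 6.67*o^2 - 4.73*o - 10.97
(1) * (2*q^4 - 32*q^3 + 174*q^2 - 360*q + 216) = 2*q^4 - 32*q^3 + 174*q^2 - 360*q + 216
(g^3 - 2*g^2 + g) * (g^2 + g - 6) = g^5 - g^4 - 7*g^3 + 13*g^2 - 6*g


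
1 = 1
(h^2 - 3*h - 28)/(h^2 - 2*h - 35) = (h + 4)/(h + 5)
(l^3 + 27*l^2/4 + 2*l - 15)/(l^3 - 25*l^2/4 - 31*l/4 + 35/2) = (l + 6)/(l - 7)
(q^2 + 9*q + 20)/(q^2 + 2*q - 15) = (q + 4)/(q - 3)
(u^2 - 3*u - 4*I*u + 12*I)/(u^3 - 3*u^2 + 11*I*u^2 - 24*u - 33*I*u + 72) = (u - 4*I)/(u^2 + 11*I*u - 24)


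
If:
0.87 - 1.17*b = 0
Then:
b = 0.74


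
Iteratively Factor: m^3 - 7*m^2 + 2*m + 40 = (m + 2)*(m^2 - 9*m + 20) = (m - 5)*(m + 2)*(m - 4)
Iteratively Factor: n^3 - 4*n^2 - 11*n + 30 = (n + 3)*(n^2 - 7*n + 10) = (n - 5)*(n + 3)*(n - 2)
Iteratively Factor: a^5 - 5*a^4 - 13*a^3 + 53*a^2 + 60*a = (a - 4)*(a^4 - a^3 - 17*a^2 - 15*a) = (a - 4)*(a + 1)*(a^3 - 2*a^2 - 15*a) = (a - 5)*(a - 4)*(a + 1)*(a^2 + 3*a) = (a - 5)*(a - 4)*(a + 1)*(a + 3)*(a)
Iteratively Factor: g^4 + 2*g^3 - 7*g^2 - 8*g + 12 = (g - 1)*(g^3 + 3*g^2 - 4*g - 12) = (g - 2)*(g - 1)*(g^2 + 5*g + 6) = (g - 2)*(g - 1)*(g + 3)*(g + 2)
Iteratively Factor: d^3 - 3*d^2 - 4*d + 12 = (d - 3)*(d^2 - 4) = (d - 3)*(d + 2)*(d - 2)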